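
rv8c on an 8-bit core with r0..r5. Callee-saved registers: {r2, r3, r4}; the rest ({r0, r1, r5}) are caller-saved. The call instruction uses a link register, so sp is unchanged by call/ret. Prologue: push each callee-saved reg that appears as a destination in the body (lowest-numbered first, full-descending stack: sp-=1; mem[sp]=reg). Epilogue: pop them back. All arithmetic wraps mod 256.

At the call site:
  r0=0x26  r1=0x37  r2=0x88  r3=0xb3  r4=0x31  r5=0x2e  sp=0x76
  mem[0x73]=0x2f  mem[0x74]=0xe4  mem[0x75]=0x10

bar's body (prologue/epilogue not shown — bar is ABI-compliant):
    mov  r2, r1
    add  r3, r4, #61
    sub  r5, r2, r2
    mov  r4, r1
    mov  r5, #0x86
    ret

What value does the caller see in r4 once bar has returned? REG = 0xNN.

prologue: push r2 -> mem[0x75]=0x88, sp=0x75
prologue: push r3 -> mem[0x74]=0xb3, sp=0x74
prologue: push r4 -> mem[0x73]=0x31, sp=0x73
body[0] mov  r2, r1 -> r2=0x37
body[1] add  r3, r4, #61 -> r3=0x6e
body[2] sub  r5, r2, r2 -> r5=0x00
body[3] mov  r4, r1 -> r4=0x37
body[4] mov  r5, #0x86 -> r5=0x86
epilogue: pop r4=0x31, sp=0x74
epilogue: pop r3=0xb3, sp=0x75
epilogue: pop r2=0x88, sp=0x76
r4 is callee-saved -> restored

REG = 0x31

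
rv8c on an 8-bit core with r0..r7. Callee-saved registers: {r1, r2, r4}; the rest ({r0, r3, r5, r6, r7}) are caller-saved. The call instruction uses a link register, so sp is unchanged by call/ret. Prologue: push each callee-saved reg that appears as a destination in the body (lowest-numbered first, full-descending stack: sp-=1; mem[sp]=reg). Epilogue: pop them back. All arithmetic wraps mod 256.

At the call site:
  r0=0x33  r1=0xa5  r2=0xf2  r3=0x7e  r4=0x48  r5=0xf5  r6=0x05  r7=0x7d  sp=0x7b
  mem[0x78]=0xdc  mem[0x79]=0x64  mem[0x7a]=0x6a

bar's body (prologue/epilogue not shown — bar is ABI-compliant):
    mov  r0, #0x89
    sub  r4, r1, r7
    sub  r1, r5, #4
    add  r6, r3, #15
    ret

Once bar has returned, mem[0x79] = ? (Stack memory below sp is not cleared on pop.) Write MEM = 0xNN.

prologue: push r1 → mem[0x7a]=0xa5, sp=0x7a
prologue: push r4 → mem[0x79]=0x48, sp=0x79
body[0] mov  r0, #0x89 → r0=0x89
body[1] sub  r4, r1, r7 → r4=0x28
body[2] sub  r1, r5, #4 → r1=0xf1
body[3] add  r6, r3, #15 → r6=0x8d
epilogue: pop r4=0x48, sp=0x7a
epilogue: pop r1=0xa5, sp=0x7b
prologue pushed ['r1', 'r4'] at ['0x7a', '0x79']

MEM = 0x48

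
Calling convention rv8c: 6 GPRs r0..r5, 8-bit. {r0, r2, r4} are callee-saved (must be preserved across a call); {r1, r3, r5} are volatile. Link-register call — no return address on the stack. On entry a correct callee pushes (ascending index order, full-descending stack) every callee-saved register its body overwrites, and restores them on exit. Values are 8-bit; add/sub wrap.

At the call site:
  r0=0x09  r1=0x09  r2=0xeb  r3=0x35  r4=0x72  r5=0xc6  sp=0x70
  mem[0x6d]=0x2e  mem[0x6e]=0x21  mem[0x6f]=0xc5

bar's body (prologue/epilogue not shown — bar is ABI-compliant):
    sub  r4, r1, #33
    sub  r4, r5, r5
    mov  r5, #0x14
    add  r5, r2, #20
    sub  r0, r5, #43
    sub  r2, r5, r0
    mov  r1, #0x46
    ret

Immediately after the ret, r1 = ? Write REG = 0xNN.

REG = 0x46

prologue: push r0 -> mem[0x6f]=0x09, sp=0x6f
prologue: push r2 -> mem[0x6e]=0xeb, sp=0x6e
prologue: push r4 -> mem[0x6d]=0x72, sp=0x6d
body[0] sub  r4, r1, #33 -> r4=0xe8
body[1] sub  r4, r5, r5 -> r4=0x00
body[2] mov  r5, #0x14 -> r5=0x14
body[3] add  r5, r2, #20 -> r5=0xff
body[4] sub  r0, r5, #43 -> r0=0xd4
body[5] sub  r2, r5, r0 -> r2=0x2b
body[6] mov  r1, #0x46 -> r1=0x46
epilogue: pop r4=0x72, sp=0x6e
epilogue: pop r2=0xeb, sp=0x6f
epilogue: pop r0=0x09, sp=0x70
r1 is caller-saved -> body value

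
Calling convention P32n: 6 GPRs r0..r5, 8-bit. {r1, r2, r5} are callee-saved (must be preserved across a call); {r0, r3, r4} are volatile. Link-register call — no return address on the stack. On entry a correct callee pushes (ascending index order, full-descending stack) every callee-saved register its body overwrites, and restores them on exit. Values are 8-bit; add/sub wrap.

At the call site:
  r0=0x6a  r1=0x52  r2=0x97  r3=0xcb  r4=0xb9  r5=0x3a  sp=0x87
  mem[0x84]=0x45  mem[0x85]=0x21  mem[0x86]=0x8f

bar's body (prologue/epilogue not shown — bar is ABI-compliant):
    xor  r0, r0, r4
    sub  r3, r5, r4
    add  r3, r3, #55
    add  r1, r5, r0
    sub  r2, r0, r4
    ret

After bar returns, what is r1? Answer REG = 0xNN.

prologue: push r1 -> mem[0x86]=0x52, sp=0x86
prologue: push r2 -> mem[0x85]=0x97, sp=0x85
body[0] xor  r0, r0, r4 -> r0=0xd3
body[1] sub  r3, r5, r4 -> r3=0x81
body[2] add  r3, r3, #55 -> r3=0xb8
body[3] add  r1, r5, r0 -> r1=0x0d
body[4] sub  r2, r0, r4 -> r2=0x1a
epilogue: pop r2=0x97, sp=0x86
epilogue: pop r1=0x52, sp=0x87
r1 is callee-saved -> restored

REG = 0x52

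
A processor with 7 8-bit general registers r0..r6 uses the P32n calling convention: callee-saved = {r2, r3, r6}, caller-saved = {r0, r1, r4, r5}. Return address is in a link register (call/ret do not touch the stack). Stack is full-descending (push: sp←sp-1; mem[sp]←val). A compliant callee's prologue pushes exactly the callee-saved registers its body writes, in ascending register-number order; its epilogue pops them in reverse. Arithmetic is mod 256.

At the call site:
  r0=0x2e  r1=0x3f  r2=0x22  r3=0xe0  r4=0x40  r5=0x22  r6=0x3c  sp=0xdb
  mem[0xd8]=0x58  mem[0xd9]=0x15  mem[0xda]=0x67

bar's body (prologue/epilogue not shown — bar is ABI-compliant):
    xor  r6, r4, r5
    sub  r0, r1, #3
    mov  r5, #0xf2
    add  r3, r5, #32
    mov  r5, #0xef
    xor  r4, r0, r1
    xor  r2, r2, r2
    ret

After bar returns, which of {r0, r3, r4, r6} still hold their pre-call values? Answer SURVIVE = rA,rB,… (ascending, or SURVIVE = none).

prologue: push r2 -> mem[0xda]=0x22, sp=0xda
prologue: push r3 -> mem[0xd9]=0xe0, sp=0xd9
prologue: push r6 -> mem[0xd8]=0x3c, sp=0xd8
body[0] xor  r6, r4, r5 -> r6=0x62
body[1] sub  r0, r1, #3 -> r0=0x3c
body[2] mov  r5, #0xf2 -> r5=0xf2
body[3] add  r3, r5, #32 -> r3=0x12
body[4] mov  r5, #0xef -> r5=0xef
body[5] xor  r4, r0, r1 -> r4=0x03
body[6] xor  r2, r2, r2 -> r2=0x00
epilogue: pop r6=0x3c, sp=0xd9
epilogue: pop r3=0xe0, sp=0xda
epilogue: pop r2=0x22, sp=0xdb
r0: caller-saved, written=True
r3: callee-saved, written=True
r4: caller-saved, written=True
r6: callee-saved, written=True

SURVIVE = r3,r6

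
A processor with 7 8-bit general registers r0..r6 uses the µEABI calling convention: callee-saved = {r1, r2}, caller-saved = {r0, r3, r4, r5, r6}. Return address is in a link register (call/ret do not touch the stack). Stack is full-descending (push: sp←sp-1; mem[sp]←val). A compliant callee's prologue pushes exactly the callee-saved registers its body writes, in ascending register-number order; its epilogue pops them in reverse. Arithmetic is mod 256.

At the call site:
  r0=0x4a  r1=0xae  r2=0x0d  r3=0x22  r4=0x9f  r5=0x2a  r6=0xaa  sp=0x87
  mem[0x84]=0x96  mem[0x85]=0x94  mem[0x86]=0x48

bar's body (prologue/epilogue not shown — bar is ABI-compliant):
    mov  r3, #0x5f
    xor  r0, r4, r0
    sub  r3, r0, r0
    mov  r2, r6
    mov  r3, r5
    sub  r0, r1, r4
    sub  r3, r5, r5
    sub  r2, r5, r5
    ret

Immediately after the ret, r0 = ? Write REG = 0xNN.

prologue: push r2 -> mem[0x86]=0x0d, sp=0x86
body[0] mov  r3, #0x5f -> r3=0x5f
body[1] xor  r0, r4, r0 -> r0=0xd5
body[2] sub  r3, r0, r0 -> r3=0x00
body[3] mov  r2, r6 -> r2=0xaa
body[4] mov  r3, r5 -> r3=0x2a
body[5] sub  r0, r1, r4 -> r0=0x0f
body[6] sub  r3, r5, r5 -> r3=0x00
body[7] sub  r2, r5, r5 -> r2=0x00
epilogue: pop r2=0x0d, sp=0x87
r0 is caller-saved -> body value

REG = 0x0f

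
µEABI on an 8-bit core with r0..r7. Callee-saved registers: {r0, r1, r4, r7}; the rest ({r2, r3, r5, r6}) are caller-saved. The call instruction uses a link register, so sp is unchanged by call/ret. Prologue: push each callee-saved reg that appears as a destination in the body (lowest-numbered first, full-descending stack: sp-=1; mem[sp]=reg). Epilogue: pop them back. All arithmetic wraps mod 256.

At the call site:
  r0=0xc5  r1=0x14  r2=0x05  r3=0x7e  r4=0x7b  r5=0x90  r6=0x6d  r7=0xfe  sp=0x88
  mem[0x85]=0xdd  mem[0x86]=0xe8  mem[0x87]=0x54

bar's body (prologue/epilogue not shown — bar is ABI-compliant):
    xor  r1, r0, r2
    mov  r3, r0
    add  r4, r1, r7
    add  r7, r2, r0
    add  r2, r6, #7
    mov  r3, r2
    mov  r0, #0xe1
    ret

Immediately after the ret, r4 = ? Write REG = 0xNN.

prologue: push r0 -> mem[0x87]=0xc5, sp=0x87
prologue: push r1 -> mem[0x86]=0x14, sp=0x86
prologue: push r4 -> mem[0x85]=0x7b, sp=0x85
prologue: push r7 -> mem[0x84]=0xfe, sp=0x84
body[0] xor  r1, r0, r2 -> r1=0xc0
body[1] mov  r3, r0 -> r3=0xc5
body[2] add  r4, r1, r7 -> r4=0xbe
body[3] add  r7, r2, r0 -> r7=0xca
body[4] add  r2, r6, #7 -> r2=0x74
body[5] mov  r3, r2 -> r3=0x74
body[6] mov  r0, #0xe1 -> r0=0xe1
epilogue: pop r7=0xfe, sp=0x85
epilogue: pop r4=0x7b, sp=0x86
epilogue: pop r1=0x14, sp=0x87
epilogue: pop r0=0xc5, sp=0x88
r4 is callee-saved -> restored

REG = 0x7b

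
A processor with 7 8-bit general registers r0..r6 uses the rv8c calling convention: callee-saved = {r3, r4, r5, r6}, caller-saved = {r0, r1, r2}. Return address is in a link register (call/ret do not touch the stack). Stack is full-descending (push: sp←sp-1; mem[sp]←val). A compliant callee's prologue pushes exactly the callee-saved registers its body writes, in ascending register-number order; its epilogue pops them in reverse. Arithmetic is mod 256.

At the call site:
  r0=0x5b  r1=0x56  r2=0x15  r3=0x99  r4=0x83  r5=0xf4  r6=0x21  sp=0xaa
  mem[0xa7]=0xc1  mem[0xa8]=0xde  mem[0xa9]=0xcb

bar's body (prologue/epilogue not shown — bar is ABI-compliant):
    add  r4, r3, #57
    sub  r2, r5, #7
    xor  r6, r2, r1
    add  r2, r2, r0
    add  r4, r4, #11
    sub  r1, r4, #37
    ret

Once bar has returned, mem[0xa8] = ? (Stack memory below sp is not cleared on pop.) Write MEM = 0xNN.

prologue: push r4 -> mem[0xa9]=0x83, sp=0xa9
prologue: push r6 -> mem[0xa8]=0x21, sp=0xa8
body[0] add  r4, r3, #57 -> r4=0xd2
body[1] sub  r2, r5, #7 -> r2=0xed
body[2] xor  r6, r2, r1 -> r6=0xbb
body[3] add  r2, r2, r0 -> r2=0x48
body[4] add  r4, r4, #11 -> r4=0xdd
body[5] sub  r1, r4, #37 -> r1=0xb8
epilogue: pop r6=0x21, sp=0xa9
epilogue: pop r4=0x83, sp=0xaa
prologue pushed ['r4', 'r6'] at ['0xa9', '0xa8']

MEM = 0x21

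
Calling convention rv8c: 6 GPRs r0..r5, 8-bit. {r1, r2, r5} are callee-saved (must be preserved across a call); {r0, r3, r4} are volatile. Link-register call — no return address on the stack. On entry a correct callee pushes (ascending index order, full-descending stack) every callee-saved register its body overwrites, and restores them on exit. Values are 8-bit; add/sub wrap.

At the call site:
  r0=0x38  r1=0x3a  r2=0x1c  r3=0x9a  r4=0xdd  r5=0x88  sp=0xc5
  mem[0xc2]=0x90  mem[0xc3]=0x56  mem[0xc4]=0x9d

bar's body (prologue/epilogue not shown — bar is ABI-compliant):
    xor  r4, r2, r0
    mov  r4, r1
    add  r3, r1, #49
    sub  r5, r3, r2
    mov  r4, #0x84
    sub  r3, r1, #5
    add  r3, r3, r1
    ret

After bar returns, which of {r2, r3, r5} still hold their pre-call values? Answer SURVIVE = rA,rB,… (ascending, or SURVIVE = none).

SURVIVE = r2,r5

prologue: push r5 -> mem[0xc4]=0x88, sp=0xc4
body[0] xor  r4, r2, r0 -> r4=0x24
body[1] mov  r4, r1 -> r4=0x3a
body[2] add  r3, r1, #49 -> r3=0x6b
body[3] sub  r5, r3, r2 -> r5=0x4f
body[4] mov  r4, #0x84 -> r4=0x84
body[5] sub  r3, r1, #5 -> r3=0x35
body[6] add  r3, r3, r1 -> r3=0x6f
epilogue: pop r5=0x88, sp=0xc5
r2: callee-saved, written=False
r3: caller-saved, written=True
r5: callee-saved, written=True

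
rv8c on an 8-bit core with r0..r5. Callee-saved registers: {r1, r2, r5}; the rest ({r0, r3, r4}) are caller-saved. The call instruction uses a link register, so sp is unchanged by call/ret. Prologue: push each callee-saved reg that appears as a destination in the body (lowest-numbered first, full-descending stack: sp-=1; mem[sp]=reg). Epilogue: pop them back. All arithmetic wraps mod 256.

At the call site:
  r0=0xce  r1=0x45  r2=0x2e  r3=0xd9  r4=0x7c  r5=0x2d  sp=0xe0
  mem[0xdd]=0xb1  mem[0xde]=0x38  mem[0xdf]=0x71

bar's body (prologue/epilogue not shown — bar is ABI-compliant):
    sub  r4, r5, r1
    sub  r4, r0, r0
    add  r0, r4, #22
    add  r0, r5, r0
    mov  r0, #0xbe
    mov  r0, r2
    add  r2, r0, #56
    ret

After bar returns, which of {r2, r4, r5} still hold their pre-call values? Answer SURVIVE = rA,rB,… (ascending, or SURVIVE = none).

SURVIVE = r2,r5

prologue: push r2 → mem[0xdf]=0x2e, sp=0xdf
body[0] sub  r4, r5, r1 → r4=0xe8
body[1] sub  r4, r0, r0 → r4=0x00
body[2] add  r0, r4, #22 → r0=0x16
body[3] add  r0, r5, r0 → r0=0x43
body[4] mov  r0, #0xbe → r0=0xbe
body[5] mov  r0, r2 → r0=0x2e
body[6] add  r2, r0, #56 → r2=0x66
epilogue: pop r2=0x2e, sp=0xe0
r2: callee-saved, written=True
r4: caller-saved, written=True
r5: callee-saved, written=False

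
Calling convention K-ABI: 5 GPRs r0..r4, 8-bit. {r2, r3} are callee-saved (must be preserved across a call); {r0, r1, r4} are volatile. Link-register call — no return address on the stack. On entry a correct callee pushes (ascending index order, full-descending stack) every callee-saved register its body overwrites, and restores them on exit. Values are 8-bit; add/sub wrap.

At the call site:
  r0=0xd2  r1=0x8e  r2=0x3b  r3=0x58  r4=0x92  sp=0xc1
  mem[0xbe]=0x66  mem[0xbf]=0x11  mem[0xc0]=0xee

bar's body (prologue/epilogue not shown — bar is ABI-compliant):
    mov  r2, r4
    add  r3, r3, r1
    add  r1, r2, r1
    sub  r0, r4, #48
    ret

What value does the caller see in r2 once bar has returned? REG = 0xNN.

REG = 0x3b

prologue: push r2 → mem[0xc0]=0x3b, sp=0xc0
prologue: push r3 → mem[0xbf]=0x58, sp=0xbf
body[0] mov  r2, r4 → r2=0x92
body[1] add  r3, r3, r1 → r3=0xe6
body[2] add  r1, r2, r1 → r1=0x20
body[3] sub  r0, r4, #48 → r0=0x62
epilogue: pop r3=0x58, sp=0xc0
epilogue: pop r2=0x3b, sp=0xc1
r2 is callee-saved → restored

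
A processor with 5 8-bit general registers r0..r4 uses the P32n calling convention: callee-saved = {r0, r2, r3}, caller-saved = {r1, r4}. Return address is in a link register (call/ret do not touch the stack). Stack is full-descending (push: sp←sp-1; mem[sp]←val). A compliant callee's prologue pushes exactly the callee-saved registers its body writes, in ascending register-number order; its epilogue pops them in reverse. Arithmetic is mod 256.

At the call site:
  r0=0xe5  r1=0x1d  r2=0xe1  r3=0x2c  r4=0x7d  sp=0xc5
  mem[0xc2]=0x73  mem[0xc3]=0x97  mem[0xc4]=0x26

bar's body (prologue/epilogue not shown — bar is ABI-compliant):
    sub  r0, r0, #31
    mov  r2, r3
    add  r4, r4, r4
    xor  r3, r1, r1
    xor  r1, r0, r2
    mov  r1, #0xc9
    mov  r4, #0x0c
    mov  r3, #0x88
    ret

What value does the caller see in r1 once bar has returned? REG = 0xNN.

prologue: push r0 -> mem[0xc4]=0xe5, sp=0xc4
prologue: push r2 -> mem[0xc3]=0xe1, sp=0xc3
prologue: push r3 -> mem[0xc2]=0x2c, sp=0xc2
body[0] sub  r0, r0, #31 -> r0=0xc6
body[1] mov  r2, r3 -> r2=0x2c
body[2] add  r4, r4, r4 -> r4=0xfa
body[3] xor  r3, r1, r1 -> r3=0x00
body[4] xor  r1, r0, r2 -> r1=0xea
body[5] mov  r1, #0xc9 -> r1=0xc9
body[6] mov  r4, #0x0c -> r4=0x0c
body[7] mov  r3, #0x88 -> r3=0x88
epilogue: pop r3=0x2c, sp=0xc3
epilogue: pop r2=0xe1, sp=0xc4
epilogue: pop r0=0xe5, sp=0xc5
r1 is caller-saved -> body value

REG = 0xc9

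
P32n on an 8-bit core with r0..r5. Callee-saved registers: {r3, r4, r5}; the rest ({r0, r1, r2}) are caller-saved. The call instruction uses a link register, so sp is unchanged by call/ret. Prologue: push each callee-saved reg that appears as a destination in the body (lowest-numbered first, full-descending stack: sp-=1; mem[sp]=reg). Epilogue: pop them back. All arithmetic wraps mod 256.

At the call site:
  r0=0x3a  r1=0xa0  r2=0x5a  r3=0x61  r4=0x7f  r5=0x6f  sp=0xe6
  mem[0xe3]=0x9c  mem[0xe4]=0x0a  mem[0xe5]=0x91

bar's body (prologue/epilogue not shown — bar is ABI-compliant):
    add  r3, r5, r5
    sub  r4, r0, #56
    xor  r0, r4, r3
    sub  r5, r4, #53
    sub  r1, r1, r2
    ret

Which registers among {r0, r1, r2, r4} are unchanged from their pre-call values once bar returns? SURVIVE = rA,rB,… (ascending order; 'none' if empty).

prologue: push r3 → mem[0xe5]=0x61, sp=0xe5
prologue: push r4 → mem[0xe4]=0x7f, sp=0xe4
prologue: push r5 → mem[0xe3]=0x6f, sp=0xe3
body[0] add  r3, r5, r5 → r3=0xde
body[1] sub  r4, r0, #56 → r4=0x02
body[2] xor  r0, r4, r3 → r0=0xdc
body[3] sub  r5, r4, #53 → r5=0xcd
body[4] sub  r1, r1, r2 → r1=0x46
epilogue: pop r5=0x6f, sp=0xe4
epilogue: pop r4=0x7f, sp=0xe5
epilogue: pop r3=0x61, sp=0xe6
r0: caller-saved, written=True
r1: caller-saved, written=True
r2: caller-saved, written=False
r4: callee-saved, written=True

SURVIVE = r2,r4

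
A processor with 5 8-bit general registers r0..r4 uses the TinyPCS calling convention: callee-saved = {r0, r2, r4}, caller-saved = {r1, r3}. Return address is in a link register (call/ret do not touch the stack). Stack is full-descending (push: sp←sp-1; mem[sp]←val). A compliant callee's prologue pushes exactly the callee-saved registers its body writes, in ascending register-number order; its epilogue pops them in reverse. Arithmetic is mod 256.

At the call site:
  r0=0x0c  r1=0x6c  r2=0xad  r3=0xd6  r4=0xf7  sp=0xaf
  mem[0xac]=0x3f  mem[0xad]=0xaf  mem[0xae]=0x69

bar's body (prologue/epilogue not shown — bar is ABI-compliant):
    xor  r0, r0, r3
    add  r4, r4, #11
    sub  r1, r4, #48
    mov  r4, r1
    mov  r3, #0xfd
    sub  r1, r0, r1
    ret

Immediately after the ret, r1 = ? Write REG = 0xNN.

prologue: push r0 → mem[0xae]=0x0c, sp=0xae
prologue: push r4 → mem[0xad]=0xf7, sp=0xad
body[0] xor  r0, r0, r3 → r0=0xda
body[1] add  r4, r4, #11 → r4=0x02
body[2] sub  r1, r4, #48 → r1=0xd2
body[3] mov  r4, r1 → r4=0xd2
body[4] mov  r3, #0xfd → r3=0xfd
body[5] sub  r1, r0, r1 → r1=0x08
epilogue: pop r4=0xf7, sp=0xae
epilogue: pop r0=0x0c, sp=0xaf
r1 is caller-saved → body value

REG = 0x08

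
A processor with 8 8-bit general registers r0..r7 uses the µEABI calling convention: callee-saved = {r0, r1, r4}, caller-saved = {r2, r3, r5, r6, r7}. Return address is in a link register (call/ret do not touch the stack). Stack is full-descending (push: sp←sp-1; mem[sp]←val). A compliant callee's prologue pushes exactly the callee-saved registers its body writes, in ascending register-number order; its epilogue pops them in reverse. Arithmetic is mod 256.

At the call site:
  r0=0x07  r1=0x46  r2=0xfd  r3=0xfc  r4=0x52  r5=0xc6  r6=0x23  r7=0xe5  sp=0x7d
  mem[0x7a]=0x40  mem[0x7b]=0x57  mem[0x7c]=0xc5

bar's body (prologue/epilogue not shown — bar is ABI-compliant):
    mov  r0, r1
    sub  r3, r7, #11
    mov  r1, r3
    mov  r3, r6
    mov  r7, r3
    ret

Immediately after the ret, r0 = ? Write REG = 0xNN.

prologue: push r0 -> mem[0x7c]=0x07, sp=0x7c
prologue: push r1 -> mem[0x7b]=0x46, sp=0x7b
body[0] mov  r0, r1 -> r0=0x46
body[1] sub  r3, r7, #11 -> r3=0xda
body[2] mov  r1, r3 -> r1=0xda
body[3] mov  r3, r6 -> r3=0x23
body[4] mov  r7, r3 -> r7=0x23
epilogue: pop r1=0x46, sp=0x7c
epilogue: pop r0=0x07, sp=0x7d
r0 is callee-saved -> restored

REG = 0x07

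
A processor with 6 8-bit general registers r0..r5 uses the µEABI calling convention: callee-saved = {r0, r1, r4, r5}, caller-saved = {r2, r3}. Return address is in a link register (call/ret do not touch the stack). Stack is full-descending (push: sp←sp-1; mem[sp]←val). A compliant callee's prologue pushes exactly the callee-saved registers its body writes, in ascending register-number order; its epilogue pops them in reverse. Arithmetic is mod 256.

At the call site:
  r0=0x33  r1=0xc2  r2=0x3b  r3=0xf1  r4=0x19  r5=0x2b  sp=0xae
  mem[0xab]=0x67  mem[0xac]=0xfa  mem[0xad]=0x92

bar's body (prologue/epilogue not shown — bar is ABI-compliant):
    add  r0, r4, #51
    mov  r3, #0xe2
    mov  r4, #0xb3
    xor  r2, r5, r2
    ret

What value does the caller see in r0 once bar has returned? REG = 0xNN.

REG = 0x33

prologue: push r0 -> mem[0xad]=0x33, sp=0xad
prologue: push r4 -> mem[0xac]=0x19, sp=0xac
body[0] add  r0, r4, #51 -> r0=0x4c
body[1] mov  r3, #0xe2 -> r3=0xe2
body[2] mov  r4, #0xb3 -> r4=0xb3
body[3] xor  r2, r5, r2 -> r2=0x10
epilogue: pop r4=0x19, sp=0xad
epilogue: pop r0=0x33, sp=0xae
r0 is callee-saved -> restored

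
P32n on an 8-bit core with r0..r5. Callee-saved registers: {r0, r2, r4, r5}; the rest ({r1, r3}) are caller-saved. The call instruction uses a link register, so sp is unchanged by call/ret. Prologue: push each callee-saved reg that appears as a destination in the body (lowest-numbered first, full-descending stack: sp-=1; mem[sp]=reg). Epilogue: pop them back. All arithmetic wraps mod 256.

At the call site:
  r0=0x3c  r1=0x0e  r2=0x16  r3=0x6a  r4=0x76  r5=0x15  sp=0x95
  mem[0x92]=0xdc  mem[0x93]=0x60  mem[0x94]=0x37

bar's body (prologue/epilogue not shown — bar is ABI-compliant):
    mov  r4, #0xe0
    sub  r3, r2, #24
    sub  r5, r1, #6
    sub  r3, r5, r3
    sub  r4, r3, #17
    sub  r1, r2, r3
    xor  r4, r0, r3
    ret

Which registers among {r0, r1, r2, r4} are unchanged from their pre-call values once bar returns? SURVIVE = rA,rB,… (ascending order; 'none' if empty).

SURVIVE = r0,r2,r4

prologue: push r4 -> mem[0x94]=0x76, sp=0x94
prologue: push r5 -> mem[0x93]=0x15, sp=0x93
body[0] mov  r4, #0xe0 -> r4=0xe0
body[1] sub  r3, r2, #24 -> r3=0xfe
body[2] sub  r5, r1, #6 -> r5=0x08
body[3] sub  r3, r5, r3 -> r3=0x0a
body[4] sub  r4, r3, #17 -> r4=0xf9
body[5] sub  r1, r2, r3 -> r1=0x0c
body[6] xor  r4, r0, r3 -> r4=0x36
epilogue: pop r5=0x15, sp=0x94
epilogue: pop r4=0x76, sp=0x95
r0: callee-saved, written=False
r1: caller-saved, written=True
r2: callee-saved, written=False
r4: callee-saved, written=True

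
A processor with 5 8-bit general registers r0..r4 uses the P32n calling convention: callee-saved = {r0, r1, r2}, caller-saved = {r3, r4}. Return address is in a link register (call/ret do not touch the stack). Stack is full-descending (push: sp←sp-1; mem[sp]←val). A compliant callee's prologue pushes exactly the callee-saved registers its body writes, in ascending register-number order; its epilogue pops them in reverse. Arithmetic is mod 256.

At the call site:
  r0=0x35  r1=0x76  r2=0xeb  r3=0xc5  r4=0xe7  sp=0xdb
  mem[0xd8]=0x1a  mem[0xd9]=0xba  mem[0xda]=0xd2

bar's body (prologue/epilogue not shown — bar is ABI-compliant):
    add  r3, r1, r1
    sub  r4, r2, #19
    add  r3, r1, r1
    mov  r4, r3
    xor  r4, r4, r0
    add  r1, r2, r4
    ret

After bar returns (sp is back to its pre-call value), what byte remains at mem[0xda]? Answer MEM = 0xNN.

MEM = 0x76

prologue: push r1 → mem[0xda]=0x76, sp=0xda
body[0] add  r3, r1, r1 → r3=0xec
body[1] sub  r4, r2, #19 → r4=0xd8
body[2] add  r3, r1, r1 → r3=0xec
body[3] mov  r4, r3 → r4=0xec
body[4] xor  r4, r4, r0 → r4=0xd9
body[5] add  r1, r2, r4 → r1=0xc4
epilogue: pop r1=0x76, sp=0xdb
prologue pushed ['r1'] at ['0xda']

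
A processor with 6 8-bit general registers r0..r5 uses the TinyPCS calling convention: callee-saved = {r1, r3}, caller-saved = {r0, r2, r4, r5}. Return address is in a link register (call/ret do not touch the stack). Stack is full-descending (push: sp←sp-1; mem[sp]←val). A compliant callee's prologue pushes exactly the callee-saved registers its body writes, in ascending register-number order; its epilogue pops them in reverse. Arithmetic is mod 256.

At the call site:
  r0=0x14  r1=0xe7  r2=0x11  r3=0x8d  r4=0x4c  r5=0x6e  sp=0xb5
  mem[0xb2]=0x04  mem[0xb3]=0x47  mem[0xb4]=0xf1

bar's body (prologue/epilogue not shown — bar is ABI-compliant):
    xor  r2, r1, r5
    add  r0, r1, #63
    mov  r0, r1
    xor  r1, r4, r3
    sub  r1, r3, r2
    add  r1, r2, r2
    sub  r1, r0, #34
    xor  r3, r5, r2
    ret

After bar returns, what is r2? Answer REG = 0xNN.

REG = 0x89

prologue: push r1 → mem[0xb4]=0xe7, sp=0xb4
prologue: push r3 → mem[0xb3]=0x8d, sp=0xb3
body[0] xor  r2, r1, r5 → r2=0x89
body[1] add  r0, r1, #63 → r0=0x26
body[2] mov  r0, r1 → r0=0xe7
body[3] xor  r1, r4, r3 → r1=0xc1
body[4] sub  r1, r3, r2 → r1=0x04
body[5] add  r1, r2, r2 → r1=0x12
body[6] sub  r1, r0, #34 → r1=0xc5
body[7] xor  r3, r5, r2 → r3=0xe7
epilogue: pop r3=0x8d, sp=0xb4
epilogue: pop r1=0xe7, sp=0xb5
r2 is caller-saved → body value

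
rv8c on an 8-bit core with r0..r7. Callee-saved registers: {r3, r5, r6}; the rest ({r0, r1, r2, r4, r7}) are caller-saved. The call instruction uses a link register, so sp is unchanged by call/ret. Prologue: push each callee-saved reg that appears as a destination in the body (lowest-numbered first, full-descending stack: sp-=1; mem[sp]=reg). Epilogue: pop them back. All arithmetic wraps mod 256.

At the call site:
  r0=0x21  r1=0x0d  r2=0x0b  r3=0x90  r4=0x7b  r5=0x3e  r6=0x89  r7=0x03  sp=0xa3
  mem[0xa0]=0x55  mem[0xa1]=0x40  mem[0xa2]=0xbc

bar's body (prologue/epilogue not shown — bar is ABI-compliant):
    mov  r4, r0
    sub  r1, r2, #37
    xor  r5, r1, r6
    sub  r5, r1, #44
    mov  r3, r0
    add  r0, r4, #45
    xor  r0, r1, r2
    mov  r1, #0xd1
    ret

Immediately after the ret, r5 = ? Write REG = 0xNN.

prologue: push r3 → mem[0xa2]=0x90, sp=0xa2
prologue: push r5 → mem[0xa1]=0x3e, sp=0xa1
body[0] mov  r4, r0 → r4=0x21
body[1] sub  r1, r2, #37 → r1=0xe6
body[2] xor  r5, r1, r6 → r5=0x6f
body[3] sub  r5, r1, #44 → r5=0xba
body[4] mov  r3, r0 → r3=0x21
body[5] add  r0, r4, #45 → r0=0x4e
body[6] xor  r0, r1, r2 → r0=0xed
body[7] mov  r1, #0xd1 → r1=0xd1
epilogue: pop r5=0x3e, sp=0xa2
epilogue: pop r3=0x90, sp=0xa3
r5 is callee-saved → restored

REG = 0x3e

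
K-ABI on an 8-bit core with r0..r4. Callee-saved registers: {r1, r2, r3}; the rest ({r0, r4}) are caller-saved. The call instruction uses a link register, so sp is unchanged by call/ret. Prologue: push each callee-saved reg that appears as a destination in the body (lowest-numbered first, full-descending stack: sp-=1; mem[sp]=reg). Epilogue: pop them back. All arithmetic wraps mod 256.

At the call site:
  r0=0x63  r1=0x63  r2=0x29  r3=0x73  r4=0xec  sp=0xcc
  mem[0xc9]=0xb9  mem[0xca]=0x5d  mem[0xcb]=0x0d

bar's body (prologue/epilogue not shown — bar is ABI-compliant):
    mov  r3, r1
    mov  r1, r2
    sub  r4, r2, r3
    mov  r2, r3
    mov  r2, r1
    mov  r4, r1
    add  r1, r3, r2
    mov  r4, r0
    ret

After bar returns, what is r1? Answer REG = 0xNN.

REG = 0x63

prologue: push r1 -> mem[0xcb]=0x63, sp=0xcb
prologue: push r2 -> mem[0xca]=0x29, sp=0xca
prologue: push r3 -> mem[0xc9]=0x73, sp=0xc9
body[0] mov  r3, r1 -> r3=0x63
body[1] mov  r1, r2 -> r1=0x29
body[2] sub  r4, r2, r3 -> r4=0xc6
body[3] mov  r2, r3 -> r2=0x63
body[4] mov  r2, r1 -> r2=0x29
body[5] mov  r4, r1 -> r4=0x29
body[6] add  r1, r3, r2 -> r1=0x8c
body[7] mov  r4, r0 -> r4=0x63
epilogue: pop r3=0x73, sp=0xca
epilogue: pop r2=0x29, sp=0xcb
epilogue: pop r1=0x63, sp=0xcc
r1 is callee-saved -> restored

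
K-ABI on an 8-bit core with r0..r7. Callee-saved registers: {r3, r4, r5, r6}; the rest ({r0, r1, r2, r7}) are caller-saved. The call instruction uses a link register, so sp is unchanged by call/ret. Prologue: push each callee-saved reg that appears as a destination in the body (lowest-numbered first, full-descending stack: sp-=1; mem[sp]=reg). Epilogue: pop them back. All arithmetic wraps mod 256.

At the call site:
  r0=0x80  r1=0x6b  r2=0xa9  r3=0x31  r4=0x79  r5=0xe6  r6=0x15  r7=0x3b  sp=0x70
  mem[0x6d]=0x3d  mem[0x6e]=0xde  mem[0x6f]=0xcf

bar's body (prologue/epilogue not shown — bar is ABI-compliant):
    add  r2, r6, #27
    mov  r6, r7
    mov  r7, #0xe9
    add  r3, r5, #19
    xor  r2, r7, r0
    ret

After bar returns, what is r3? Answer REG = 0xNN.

prologue: push r3 → mem[0x6f]=0x31, sp=0x6f
prologue: push r6 → mem[0x6e]=0x15, sp=0x6e
body[0] add  r2, r6, #27 → r2=0x30
body[1] mov  r6, r7 → r6=0x3b
body[2] mov  r7, #0xe9 → r7=0xe9
body[3] add  r3, r5, #19 → r3=0xf9
body[4] xor  r2, r7, r0 → r2=0x69
epilogue: pop r6=0x15, sp=0x6f
epilogue: pop r3=0x31, sp=0x70
r3 is callee-saved → restored

REG = 0x31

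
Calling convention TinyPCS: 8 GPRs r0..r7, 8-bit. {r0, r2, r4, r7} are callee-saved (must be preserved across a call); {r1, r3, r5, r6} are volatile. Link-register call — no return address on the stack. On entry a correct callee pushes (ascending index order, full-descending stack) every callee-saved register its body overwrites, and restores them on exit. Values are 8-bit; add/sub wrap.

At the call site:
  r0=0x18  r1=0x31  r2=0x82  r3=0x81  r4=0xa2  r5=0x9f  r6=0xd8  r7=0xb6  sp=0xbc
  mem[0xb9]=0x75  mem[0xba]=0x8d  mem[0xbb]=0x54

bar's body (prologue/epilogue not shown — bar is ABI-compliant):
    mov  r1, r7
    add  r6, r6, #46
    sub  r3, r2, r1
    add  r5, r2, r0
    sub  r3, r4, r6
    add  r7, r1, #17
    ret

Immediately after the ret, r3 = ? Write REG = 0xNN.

REG = 0x9c

prologue: push r7 -> mem[0xbb]=0xb6, sp=0xbb
body[0] mov  r1, r7 -> r1=0xb6
body[1] add  r6, r6, #46 -> r6=0x06
body[2] sub  r3, r2, r1 -> r3=0xcc
body[3] add  r5, r2, r0 -> r5=0x9a
body[4] sub  r3, r4, r6 -> r3=0x9c
body[5] add  r7, r1, #17 -> r7=0xc7
epilogue: pop r7=0xb6, sp=0xbc
r3 is caller-saved -> body value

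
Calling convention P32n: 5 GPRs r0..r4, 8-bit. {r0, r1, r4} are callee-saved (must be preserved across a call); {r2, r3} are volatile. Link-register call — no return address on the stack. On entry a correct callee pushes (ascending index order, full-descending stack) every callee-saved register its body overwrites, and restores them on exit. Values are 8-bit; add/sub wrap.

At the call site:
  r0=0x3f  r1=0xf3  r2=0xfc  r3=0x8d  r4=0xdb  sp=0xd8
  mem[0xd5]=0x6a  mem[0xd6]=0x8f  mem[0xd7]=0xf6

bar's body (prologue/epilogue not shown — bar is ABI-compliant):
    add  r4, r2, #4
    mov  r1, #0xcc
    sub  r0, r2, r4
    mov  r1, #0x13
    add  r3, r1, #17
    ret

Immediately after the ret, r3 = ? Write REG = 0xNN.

REG = 0x24

prologue: push r0 -> mem[0xd7]=0x3f, sp=0xd7
prologue: push r1 -> mem[0xd6]=0xf3, sp=0xd6
prologue: push r4 -> mem[0xd5]=0xdb, sp=0xd5
body[0] add  r4, r2, #4 -> r4=0x00
body[1] mov  r1, #0xcc -> r1=0xcc
body[2] sub  r0, r2, r4 -> r0=0xfc
body[3] mov  r1, #0x13 -> r1=0x13
body[4] add  r3, r1, #17 -> r3=0x24
epilogue: pop r4=0xdb, sp=0xd6
epilogue: pop r1=0xf3, sp=0xd7
epilogue: pop r0=0x3f, sp=0xd8
r3 is caller-saved -> body value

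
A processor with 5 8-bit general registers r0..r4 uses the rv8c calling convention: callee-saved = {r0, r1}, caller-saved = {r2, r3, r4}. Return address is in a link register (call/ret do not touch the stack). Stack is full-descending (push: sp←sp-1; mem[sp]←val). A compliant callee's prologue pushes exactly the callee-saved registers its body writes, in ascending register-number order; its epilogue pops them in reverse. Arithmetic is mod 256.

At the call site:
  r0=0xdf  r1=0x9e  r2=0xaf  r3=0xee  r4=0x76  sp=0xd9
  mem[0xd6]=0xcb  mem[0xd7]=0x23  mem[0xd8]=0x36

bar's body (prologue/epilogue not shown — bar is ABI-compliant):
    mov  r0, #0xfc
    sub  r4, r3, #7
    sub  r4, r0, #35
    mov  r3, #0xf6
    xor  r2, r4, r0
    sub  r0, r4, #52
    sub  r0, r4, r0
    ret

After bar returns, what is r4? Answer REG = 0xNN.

prologue: push r0 → mem[0xd8]=0xdf, sp=0xd8
body[0] mov  r0, #0xfc → r0=0xfc
body[1] sub  r4, r3, #7 → r4=0xe7
body[2] sub  r4, r0, #35 → r4=0xd9
body[3] mov  r3, #0xf6 → r3=0xf6
body[4] xor  r2, r4, r0 → r2=0x25
body[5] sub  r0, r4, #52 → r0=0xa5
body[6] sub  r0, r4, r0 → r0=0x34
epilogue: pop r0=0xdf, sp=0xd9
r4 is caller-saved → body value

REG = 0xd9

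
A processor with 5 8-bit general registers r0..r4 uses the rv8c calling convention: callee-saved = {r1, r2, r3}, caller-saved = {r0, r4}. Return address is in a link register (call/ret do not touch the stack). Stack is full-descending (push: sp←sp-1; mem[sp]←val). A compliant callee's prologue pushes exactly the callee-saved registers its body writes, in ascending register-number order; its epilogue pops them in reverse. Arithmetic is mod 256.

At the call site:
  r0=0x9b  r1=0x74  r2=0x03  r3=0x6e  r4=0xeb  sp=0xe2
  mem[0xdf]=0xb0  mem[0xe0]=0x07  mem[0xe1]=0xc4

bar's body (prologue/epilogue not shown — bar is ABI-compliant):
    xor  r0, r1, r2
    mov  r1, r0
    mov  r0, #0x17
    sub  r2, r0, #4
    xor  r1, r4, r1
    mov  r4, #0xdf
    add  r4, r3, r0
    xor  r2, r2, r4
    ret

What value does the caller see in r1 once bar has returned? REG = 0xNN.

prologue: push r1 → mem[0xe1]=0x74, sp=0xe1
prologue: push r2 → mem[0xe0]=0x03, sp=0xe0
body[0] xor  r0, r1, r2 → r0=0x77
body[1] mov  r1, r0 → r1=0x77
body[2] mov  r0, #0x17 → r0=0x17
body[3] sub  r2, r0, #4 → r2=0x13
body[4] xor  r1, r4, r1 → r1=0x9c
body[5] mov  r4, #0xdf → r4=0xdf
body[6] add  r4, r3, r0 → r4=0x85
body[7] xor  r2, r2, r4 → r2=0x96
epilogue: pop r2=0x03, sp=0xe1
epilogue: pop r1=0x74, sp=0xe2
r1 is callee-saved → restored

REG = 0x74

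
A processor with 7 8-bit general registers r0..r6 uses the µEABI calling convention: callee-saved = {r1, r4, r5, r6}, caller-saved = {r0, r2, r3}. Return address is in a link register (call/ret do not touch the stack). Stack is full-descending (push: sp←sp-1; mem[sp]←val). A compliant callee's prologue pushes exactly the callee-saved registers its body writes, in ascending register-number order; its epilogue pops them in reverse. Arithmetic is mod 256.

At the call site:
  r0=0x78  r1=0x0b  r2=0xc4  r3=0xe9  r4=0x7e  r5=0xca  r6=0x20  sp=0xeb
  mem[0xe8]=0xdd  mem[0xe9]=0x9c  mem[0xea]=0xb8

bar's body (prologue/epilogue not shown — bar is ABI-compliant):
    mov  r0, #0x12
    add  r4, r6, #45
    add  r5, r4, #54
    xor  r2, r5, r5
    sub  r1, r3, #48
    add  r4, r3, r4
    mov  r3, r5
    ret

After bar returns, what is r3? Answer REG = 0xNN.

prologue: push r1 → mem[0xea]=0x0b, sp=0xea
prologue: push r4 → mem[0xe9]=0x7e, sp=0xe9
prologue: push r5 → mem[0xe8]=0xca, sp=0xe8
body[0] mov  r0, #0x12 → r0=0x12
body[1] add  r4, r6, #45 → r4=0x4d
body[2] add  r5, r4, #54 → r5=0x83
body[3] xor  r2, r5, r5 → r2=0x00
body[4] sub  r1, r3, #48 → r1=0xb9
body[5] add  r4, r3, r4 → r4=0x36
body[6] mov  r3, r5 → r3=0x83
epilogue: pop r5=0xca, sp=0xe9
epilogue: pop r4=0x7e, sp=0xea
epilogue: pop r1=0x0b, sp=0xeb
r3 is caller-saved → body value

REG = 0x83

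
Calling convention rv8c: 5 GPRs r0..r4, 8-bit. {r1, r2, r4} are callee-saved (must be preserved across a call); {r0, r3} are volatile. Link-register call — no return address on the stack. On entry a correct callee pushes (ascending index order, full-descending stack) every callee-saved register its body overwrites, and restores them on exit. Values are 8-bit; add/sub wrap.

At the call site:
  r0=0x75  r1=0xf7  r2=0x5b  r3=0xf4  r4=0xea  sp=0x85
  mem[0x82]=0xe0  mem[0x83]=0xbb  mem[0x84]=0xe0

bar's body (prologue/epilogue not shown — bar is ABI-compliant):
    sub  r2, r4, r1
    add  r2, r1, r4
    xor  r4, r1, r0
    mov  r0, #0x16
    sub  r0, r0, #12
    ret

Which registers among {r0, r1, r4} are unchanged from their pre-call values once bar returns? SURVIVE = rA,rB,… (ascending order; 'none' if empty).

SURVIVE = r1,r4

prologue: push r2 → mem[0x84]=0x5b, sp=0x84
prologue: push r4 → mem[0x83]=0xea, sp=0x83
body[0] sub  r2, r4, r1 → r2=0xf3
body[1] add  r2, r1, r4 → r2=0xe1
body[2] xor  r4, r1, r0 → r4=0x82
body[3] mov  r0, #0x16 → r0=0x16
body[4] sub  r0, r0, #12 → r0=0x0a
epilogue: pop r4=0xea, sp=0x84
epilogue: pop r2=0x5b, sp=0x85
r0: caller-saved, written=True
r1: callee-saved, written=False
r4: callee-saved, written=True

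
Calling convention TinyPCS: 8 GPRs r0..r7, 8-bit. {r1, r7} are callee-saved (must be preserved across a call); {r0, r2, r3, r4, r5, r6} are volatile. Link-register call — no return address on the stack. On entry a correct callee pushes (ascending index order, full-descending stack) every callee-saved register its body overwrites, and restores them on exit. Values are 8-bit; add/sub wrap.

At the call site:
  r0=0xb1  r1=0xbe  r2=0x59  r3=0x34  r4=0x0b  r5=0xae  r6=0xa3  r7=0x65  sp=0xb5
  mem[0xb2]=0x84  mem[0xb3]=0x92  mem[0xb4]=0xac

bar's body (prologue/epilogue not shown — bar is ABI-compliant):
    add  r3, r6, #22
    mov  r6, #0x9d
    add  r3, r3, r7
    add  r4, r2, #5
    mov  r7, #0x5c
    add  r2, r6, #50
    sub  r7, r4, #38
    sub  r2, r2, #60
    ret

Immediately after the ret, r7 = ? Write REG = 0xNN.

REG = 0x65

prologue: push r7 → mem[0xb4]=0x65, sp=0xb4
body[0] add  r3, r6, #22 → r3=0xb9
body[1] mov  r6, #0x9d → r6=0x9d
body[2] add  r3, r3, r7 → r3=0x1e
body[3] add  r4, r2, #5 → r4=0x5e
body[4] mov  r7, #0x5c → r7=0x5c
body[5] add  r2, r6, #50 → r2=0xcf
body[6] sub  r7, r4, #38 → r7=0x38
body[7] sub  r2, r2, #60 → r2=0x93
epilogue: pop r7=0x65, sp=0xb5
r7 is callee-saved → restored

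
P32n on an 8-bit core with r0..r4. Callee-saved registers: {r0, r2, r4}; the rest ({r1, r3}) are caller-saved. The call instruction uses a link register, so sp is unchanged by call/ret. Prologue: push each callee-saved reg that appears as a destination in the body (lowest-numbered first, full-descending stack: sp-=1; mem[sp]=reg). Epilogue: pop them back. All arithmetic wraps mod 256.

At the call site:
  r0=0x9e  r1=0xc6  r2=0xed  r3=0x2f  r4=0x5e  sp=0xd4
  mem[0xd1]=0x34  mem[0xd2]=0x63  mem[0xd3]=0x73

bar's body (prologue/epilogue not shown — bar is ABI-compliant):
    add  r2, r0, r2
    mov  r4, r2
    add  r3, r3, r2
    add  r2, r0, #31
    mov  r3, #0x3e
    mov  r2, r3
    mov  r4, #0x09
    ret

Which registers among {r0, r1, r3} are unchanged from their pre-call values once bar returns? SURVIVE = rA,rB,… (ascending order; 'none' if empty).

prologue: push r2 → mem[0xd3]=0xed, sp=0xd3
prologue: push r4 → mem[0xd2]=0x5e, sp=0xd2
body[0] add  r2, r0, r2 → r2=0x8b
body[1] mov  r4, r2 → r4=0x8b
body[2] add  r3, r3, r2 → r3=0xba
body[3] add  r2, r0, #31 → r2=0xbd
body[4] mov  r3, #0x3e → r3=0x3e
body[5] mov  r2, r3 → r2=0x3e
body[6] mov  r4, #0x09 → r4=0x09
epilogue: pop r4=0x5e, sp=0xd3
epilogue: pop r2=0xed, sp=0xd4
r0: callee-saved, written=False
r1: caller-saved, written=False
r3: caller-saved, written=True

SURVIVE = r0,r1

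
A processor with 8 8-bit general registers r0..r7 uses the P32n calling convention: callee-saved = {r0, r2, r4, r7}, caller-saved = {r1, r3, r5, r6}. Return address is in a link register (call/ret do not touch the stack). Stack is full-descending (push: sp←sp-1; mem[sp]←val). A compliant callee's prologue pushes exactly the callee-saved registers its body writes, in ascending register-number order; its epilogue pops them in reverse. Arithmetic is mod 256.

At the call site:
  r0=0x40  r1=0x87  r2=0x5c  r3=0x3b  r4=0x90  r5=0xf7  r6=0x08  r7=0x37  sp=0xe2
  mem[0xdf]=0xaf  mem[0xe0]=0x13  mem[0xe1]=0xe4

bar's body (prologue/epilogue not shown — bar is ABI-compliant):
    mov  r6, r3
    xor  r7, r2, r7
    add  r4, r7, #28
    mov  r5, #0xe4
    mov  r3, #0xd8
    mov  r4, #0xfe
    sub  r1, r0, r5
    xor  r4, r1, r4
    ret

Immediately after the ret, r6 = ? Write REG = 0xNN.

REG = 0x3b

prologue: push r4 -> mem[0xe1]=0x90, sp=0xe1
prologue: push r7 -> mem[0xe0]=0x37, sp=0xe0
body[0] mov  r6, r3 -> r6=0x3b
body[1] xor  r7, r2, r7 -> r7=0x6b
body[2] add  r4, r7, #28 -> r4=0x87
body[3] mov  r5, #0xe4 -> r5=0xe4
body[4] mov  r3, #0xd8 -> r3=0xd8
body[5] mov  r4, #0xfe -> r4=0xfe
body[6] sub  r1, r0, r5 -> r1=0x5c
body[7] xor  r4, r1, r4 -> r4=0xa2
epilogue: pop r7=0x37, sp=0xe1
epilogue: pop r4=0x90, sp=0xe2
r6 is caller-saved -> body value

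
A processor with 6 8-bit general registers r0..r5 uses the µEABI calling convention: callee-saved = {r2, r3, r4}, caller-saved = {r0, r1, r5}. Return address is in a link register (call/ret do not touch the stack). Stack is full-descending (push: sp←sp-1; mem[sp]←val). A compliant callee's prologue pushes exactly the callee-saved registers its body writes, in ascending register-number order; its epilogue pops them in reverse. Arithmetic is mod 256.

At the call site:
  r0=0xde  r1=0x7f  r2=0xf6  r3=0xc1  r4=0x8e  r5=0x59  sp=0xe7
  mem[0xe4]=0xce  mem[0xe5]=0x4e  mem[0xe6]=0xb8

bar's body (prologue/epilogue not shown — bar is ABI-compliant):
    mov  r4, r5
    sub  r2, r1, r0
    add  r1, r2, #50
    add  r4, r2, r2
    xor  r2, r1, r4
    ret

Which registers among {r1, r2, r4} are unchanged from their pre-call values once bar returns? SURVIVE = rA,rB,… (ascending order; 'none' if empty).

prologue: push r2 -> mem[0xe6]=0xf6, sp=0xe6
prologue: push r4 -> mem[0xe5]=0x8e, sp=0xe5
body[0] mov  r4, r5 -> r4=0x59
body[1] sub  r2, r1, r0 -> r2=0xa1
body[2] add  r1, r2, #50 -> r1=0xd3
body[3] add  r4, r2, r2 -> r4=0x42
body[4] xor  r2, r1, r4 -> r2=0x91
epilogue: pop r4=0x8e, sp=0xe6
epilogue: pop r2=0xf6, sp=0xe7
r1: caller-saved, written=True
r2: callee-saved, written=True
r4: callee-saved, written=True

SURVIVE = r2,r4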